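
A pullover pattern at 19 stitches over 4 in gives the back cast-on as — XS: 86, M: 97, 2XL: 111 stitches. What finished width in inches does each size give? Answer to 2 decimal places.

19/4 = 4.75 sts per in.
XS: 86 / 4.75 = 18.105 → 18.11 in.
M: 97 / 4.75 = 20.421 → 20.42 in.
2XL: 111 / 4.75 = 23.368 → 23.37 in.

XS 18.11 inches; M 20.42 inches; 2XL 23.37 inches.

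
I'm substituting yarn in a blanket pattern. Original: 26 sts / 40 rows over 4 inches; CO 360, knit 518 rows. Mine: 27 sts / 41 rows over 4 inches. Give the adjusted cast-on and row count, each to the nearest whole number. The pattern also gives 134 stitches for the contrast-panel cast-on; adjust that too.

Stitches: 360 × 27/26 = 373.85 → 374.
Rows: 518 × 41/40 = 530.95 → 531.
contrast-panel cast-on: 134 × 27/26 = 139.15 → 139.

Cast on 374 stitches; work 531 rows; contrast-panel cast-on 139 stitches.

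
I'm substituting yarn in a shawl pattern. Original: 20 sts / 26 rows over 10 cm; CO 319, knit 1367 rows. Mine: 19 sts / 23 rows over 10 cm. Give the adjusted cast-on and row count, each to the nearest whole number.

Cast on 303 stitches; work 1209 rows.

Stitches: 319 × 19/20 = 303.05 → 303.
Rows: 1367 × 23/26 = 1209.27 → 1209.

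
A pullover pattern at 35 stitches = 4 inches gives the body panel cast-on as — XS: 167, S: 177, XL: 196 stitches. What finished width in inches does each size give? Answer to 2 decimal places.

35/4 = 8.75 sts per in.
XS: 167 / 8.75 = 19.086 → 19.09 in.
S: 177 / 8.75 = 20.229 → 20.23 in.
XL: 196 / 8.75 = 22.400 → 22.40 in.

XS 19.09 inches; S 20.23 inches; XL 22.40 inches.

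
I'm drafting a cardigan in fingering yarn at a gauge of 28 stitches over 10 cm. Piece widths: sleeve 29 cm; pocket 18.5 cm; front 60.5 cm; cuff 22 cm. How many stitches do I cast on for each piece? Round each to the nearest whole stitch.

Rate = 28/10 = 2.8 sts per cm.
sleeve: 29 × 2.8 = 81.20 → 81.
pocket: 18.5 × 2.8 = 51.80 → 52.
front: 60.5 × 2.8 = 169.40 → 169.
cuff: 22 × 2.8 = 61.60 → 62.

sleeve 81; pocket 52; front 169; cuff 62.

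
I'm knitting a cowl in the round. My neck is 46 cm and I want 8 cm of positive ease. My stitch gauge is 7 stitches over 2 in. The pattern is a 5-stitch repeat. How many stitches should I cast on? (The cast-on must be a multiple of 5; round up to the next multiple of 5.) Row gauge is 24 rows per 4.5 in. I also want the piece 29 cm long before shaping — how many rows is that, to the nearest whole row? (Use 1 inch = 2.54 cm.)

Finished = 46 + 8 = 54 cm.
54 cm × 1/2.54 = 21.26 inches.
7/2 = 3.5 sts per in; 21.26 × 3.5 = 74.41 sts.
Next multiple of 5 → 75.
29 cm = 11.42 inches; × 5.333 = 60.89 → 61 rows.

Cast on 75 stitches; work 61 rows.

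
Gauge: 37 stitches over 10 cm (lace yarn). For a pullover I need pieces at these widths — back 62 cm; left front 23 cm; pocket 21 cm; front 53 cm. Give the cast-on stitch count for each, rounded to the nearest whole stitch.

Rate = 37/10 = 3.7 sts per cm.
back: 62 × 3.7 = 229.40 → 229.
left front: 23 × 3.7 = 85.10 → 85.
pocket: 21 × 3.7 = 77.70 → 78.
front: 53 × 3.7 = 196.10 → 196.

back 229; left front 85; pocket 78; front 196.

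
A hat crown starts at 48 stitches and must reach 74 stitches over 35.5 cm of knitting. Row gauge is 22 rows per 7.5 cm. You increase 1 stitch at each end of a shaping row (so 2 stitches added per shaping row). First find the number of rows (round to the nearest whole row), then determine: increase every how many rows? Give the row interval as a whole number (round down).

Rows = 35.5 × 2.933 = 104.1 → 104 rows.
Stitches to add: 26 → 13 shaping rows (at 2 st each).
104 / 13 = 8.00 → every 8 rows.

Increase every 8th row.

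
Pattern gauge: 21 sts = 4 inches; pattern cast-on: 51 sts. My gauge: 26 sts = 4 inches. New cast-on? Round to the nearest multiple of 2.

Cast on 64 stitches.

Scale factor = 26 / 21 = 1.238.
51 × 26 / 21 = 63.14 sts.
→ 64 sts.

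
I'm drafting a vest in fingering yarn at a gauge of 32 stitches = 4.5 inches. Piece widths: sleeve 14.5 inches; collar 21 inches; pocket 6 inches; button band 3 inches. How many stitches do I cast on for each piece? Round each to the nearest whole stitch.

Rate = 32/4.5 = 7.111 sts per in.
sleeve: 14.5 × 7.111 = 103.11 → 103.
collar: 21 × 7.111 = 149.33 → 149.
pocket: 6 × 7.111 = 42.67 → 43.
button band: 3 × 7.111 = 21.33 → 21.

sleeve 103; collar 149; pocket 43; button band 21.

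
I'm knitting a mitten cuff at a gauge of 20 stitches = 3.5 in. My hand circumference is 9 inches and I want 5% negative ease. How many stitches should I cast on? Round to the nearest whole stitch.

CO 49 sts.

Finished = 9 × 0.95 = 8.55 in.
20 / 3.5 = 5.714 sts per inch.
8.55 × 5.714 = 48.86 sts.
→ 49 sts.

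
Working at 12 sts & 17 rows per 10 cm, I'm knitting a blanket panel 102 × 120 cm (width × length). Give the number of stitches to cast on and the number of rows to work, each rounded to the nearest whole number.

Stitch gauge = 12/10 = 1.2 sts/cm; 102 × 1.2 = 122.40 → 122 sts.
Row gauge = 17/10 = 1.7 rows/cm; 120 × 1.7 = 204.00 → 204 rows.

Cast on 122 stitches and work 204 rows.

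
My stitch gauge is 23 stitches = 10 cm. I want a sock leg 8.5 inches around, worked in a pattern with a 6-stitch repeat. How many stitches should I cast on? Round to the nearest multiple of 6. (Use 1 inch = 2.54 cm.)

8.5 in = 8.5 × 2.54 = 21.59 cm.
23 / 10 = 2.3 sts/cm.
21.59 × 2.3 = 49.66 sts.
→ 48.

48 stitches.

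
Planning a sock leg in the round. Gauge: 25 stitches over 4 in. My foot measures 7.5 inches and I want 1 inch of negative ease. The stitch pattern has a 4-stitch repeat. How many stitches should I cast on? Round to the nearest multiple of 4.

Cast on 40 stitches.

Finished = 7.5 − 1 = 6.5 inches.
25 / 4 = 6.25 sts/in.
6.5 × 6.25 = 40.62 sts.
Nearest multiple of 4: 40.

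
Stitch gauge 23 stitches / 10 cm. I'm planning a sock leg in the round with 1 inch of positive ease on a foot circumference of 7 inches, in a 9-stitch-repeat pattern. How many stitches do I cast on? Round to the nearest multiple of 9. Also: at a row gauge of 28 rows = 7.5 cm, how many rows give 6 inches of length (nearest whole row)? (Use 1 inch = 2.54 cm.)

Cast on 45 stitches; work 57 rows.

Finished = 7 + 1 = 8 inches.
8 inches × 2.54 = 20.32 cm.
23/10 = 2.3 sts per cm; 20.32 × 2.3 = 46.74 sts.
Nearest multiple of 9 → 45.
6 inches = 15.24 cm; × 3.733 = 56.90 → 57 rows.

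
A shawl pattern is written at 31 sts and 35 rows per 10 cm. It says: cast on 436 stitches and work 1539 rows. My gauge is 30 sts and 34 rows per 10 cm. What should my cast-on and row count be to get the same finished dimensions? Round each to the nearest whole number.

Stitches: 436 × 30/31 = 421.94 → 422.
Rows: 1539 × 34/35 = 1495.03 → 1495.

Cast on 422 stitches; work 1495 rows.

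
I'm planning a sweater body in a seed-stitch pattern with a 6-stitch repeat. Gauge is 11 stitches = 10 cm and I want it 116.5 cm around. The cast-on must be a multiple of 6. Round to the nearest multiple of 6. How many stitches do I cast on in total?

CO 126 sts.

11 / 10 = 1.1 sts per cm.
116.5 × 1.1 = 128.15 sts.
Nearest multiple of 6: 126.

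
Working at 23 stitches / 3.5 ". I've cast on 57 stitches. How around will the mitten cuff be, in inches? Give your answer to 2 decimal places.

8.67 inches.

23 stitches / 3.5 inch = 6.571 stitches per inch.
57 / 6.571 = 8.674 inches.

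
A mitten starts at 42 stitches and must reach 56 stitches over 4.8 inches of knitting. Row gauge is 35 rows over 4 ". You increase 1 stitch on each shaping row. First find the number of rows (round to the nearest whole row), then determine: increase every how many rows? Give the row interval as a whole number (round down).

Rows = 4.8 × 8.75 = 42.0 → 42 rows.
Stitches to add: 14 → 14 shaping rows (at 1 st each).
42 / 14 = 3.00 → every 3 rows.

Increase every 3rd row.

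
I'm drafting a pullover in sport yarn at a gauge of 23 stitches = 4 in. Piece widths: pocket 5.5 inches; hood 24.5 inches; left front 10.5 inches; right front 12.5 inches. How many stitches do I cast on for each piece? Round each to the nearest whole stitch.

Rate = 23/4 = 5.75 sts per in.
pocket: 5.5 × 5.75 = 31.62 → 32.
hood: 24.5 × 5.75 = 140.88 → 141.
left front: 10.5 × 5.75 = 60.38 → 60.
right front: 12.5 × 5.75 = 71.88 → 72.

pocket 32; hood 141; left front 60; right front 72.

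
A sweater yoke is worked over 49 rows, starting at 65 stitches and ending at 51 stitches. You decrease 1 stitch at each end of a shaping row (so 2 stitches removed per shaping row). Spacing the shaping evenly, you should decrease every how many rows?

Stitches to remove: |51 − 65| = 14.
Shaping rows needed: 14 / 2 = 7.
49 rows / 7 = every 7 rows.

Decrease every 7th row.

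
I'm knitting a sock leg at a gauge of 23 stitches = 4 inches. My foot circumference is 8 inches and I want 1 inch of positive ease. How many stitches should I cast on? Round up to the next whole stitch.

52 stitches.

Finished = 8 + 1 = 9 in.
23 / 4 = 5.75 sts per inch.
9.00 × 5.75 = 51.75 sts.
→ 52 sts.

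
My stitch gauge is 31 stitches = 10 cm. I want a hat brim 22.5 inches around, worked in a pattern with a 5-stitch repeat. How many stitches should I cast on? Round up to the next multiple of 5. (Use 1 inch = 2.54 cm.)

22.5 in = 22.5 × 2.54 = 57.15 cm.
31 / 10 = 3.1 sts/cm.
57.15 × 3.1 = 177.16 sts.
→ 180.

180 stitches.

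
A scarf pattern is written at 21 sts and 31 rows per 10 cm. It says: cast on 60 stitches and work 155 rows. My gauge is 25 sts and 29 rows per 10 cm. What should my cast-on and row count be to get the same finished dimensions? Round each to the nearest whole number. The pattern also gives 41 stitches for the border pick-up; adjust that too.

Stitches: 60 × 25/21 = 71.43 → 71.
Rows: 155 × 29/31 = 145.00 → 145.
border pick-up: 41 × 25/21 = 48.81 → 49.

Cast on 71 stitches; work 145 rows; border pick-up 49 stitches.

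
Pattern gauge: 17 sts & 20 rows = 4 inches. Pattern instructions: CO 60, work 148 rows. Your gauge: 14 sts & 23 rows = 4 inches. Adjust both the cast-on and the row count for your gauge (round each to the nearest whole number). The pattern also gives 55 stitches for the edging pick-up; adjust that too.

Stitches: 60 × 14/17 = 49.41 → 49.
Rows: 148 × 23/20 = 170.20 → 170.
edging pick-up: 55 × 14/17 = 45.29 → 45.

Cast on 49 stitches; work 170 rows; edging pick-up 45 stitches.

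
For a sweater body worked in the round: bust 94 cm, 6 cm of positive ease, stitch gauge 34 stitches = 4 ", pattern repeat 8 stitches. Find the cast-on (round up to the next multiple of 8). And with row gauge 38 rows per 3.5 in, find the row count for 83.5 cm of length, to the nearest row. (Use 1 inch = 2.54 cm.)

Cast on 336 stitches; work 357 rows.

Finished = 94 + 6 = 100 cm.
100 cm × 1/2.54 = 39.37 inches.
34/4 = 8.5 sts per in; 39.37 × 8.5 = 334.65 sts.
Next multiple of 8 → 336.
83.5 cm = 32.87 inches; × 10.857 = 356.92 → 357 rows.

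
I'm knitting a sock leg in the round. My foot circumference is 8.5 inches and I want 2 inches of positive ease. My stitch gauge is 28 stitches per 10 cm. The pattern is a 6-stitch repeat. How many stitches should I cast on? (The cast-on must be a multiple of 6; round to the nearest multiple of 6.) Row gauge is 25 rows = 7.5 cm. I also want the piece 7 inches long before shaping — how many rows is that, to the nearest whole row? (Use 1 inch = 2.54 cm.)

Finished = 8.5 + 2 = 10.5 inches.
10.5 inches × 2.54 = 26.67 cm.
28/10 = 2.8 sts per cm; 26.67 × 2.8 = 74.68 sts.
Nearest multiple of 6 → 72.
7 inches = 17.78 cm; × 3.333 = 59.27 → 59 rows.

Cast on 72 stitches; work 59 rows.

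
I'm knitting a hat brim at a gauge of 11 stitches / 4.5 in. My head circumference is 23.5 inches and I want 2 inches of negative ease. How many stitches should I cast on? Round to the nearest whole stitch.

CO 53 sts.

Finished = 23.5 − 2 = 21.5 in.
11 / 4.5 = 2.444 sts per inch.
21.50 × 2.444 = 52.56 sts.
→ 53 sts.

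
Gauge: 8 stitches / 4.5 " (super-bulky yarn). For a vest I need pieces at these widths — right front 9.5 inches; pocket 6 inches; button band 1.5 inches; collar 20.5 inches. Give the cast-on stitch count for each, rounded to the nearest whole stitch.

right front 17; pocket 11; button band 3; collar 36.

Rate = 8/4.5 = 1.778 sts per in.
right front: 9.5 × 1.778 = 16.89 → 17.
pocket: 6 × 1.778 = 10.67 → 11.
button band: 1.5 × 1.778 = 2.67 → 3.
collar: 20.5 × 1.778 = 36.44 → 36.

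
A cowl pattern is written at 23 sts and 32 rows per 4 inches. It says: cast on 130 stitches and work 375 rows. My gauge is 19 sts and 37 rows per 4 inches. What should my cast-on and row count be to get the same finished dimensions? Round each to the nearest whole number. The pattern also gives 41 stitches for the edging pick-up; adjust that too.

Cast on 107 stitches; work 434 rows; edging pick-up 34 stitches.

Stitches: 130 × 19/23 = 107.39 → 107.
Rows: 375 × 37/32 = 433.59 → 434.
edging pick-up: 41 × 19/23 = 33.87 → 34.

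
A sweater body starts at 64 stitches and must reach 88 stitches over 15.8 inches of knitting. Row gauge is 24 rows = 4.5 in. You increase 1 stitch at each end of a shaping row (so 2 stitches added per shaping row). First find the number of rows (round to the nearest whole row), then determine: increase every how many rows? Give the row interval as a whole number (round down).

Rows = 15.8 × 5.333 = 84.3 → 84 rows.
Stitches to add: 24 → 12 shaping rows (at 2 st each).
84 / 12 = 7.00 → every 7 rows.

Increase every 7th row.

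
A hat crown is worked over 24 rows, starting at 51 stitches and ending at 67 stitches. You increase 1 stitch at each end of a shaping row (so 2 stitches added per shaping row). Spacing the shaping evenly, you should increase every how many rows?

Increase every 3rd row.

Stitches to add: |67 − 51| = 16.
Shaping rows needed: 16 / 2 = 8.
24 rows / 8 = every 3 rows.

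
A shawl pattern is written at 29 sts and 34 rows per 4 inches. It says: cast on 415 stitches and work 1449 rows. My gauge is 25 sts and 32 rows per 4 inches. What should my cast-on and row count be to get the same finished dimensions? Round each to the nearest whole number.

Stitches: 415 × 25/29 = 357.76 → 358.
Rows: 1449 × 32/34 = 1363.76 → 1364.

Cast on 358 stitches; work 1364 rows.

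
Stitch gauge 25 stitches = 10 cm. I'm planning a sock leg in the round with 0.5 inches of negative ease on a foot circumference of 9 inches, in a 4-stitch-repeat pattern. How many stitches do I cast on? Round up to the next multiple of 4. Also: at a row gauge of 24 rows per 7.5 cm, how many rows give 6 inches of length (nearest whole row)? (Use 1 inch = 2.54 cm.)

Cast on 56 stitches; work 49 rows.

Finished = 9 − 0.5 = 8.5 inches.
8.5 inches × 2.54 = 21.59 cm.
25/10 = 2.5 sts per cm; 21.59 × 2.5 = 53.98 sts.
Next multiple of 4 → 56.
6 inches = 15.24 cm; × 3.2 = 48.77 → 49 rows.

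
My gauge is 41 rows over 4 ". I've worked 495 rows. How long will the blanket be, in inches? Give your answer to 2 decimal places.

41 rows / 4 inch = 10.25 rows per inch.
495 / 10.25 = 48.293 inches.

48.29 inches.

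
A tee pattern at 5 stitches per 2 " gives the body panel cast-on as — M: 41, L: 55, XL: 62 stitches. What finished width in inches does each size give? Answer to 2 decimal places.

M 16.40 inches; L 22.00 inches; XL 24.80 inches.

5/2 = 2.5 sts per in.
M: 41 / 2.5 = 16.400 → 16.40 in.
L: 55 / 2.5 = 22.000 → 22.00 in.
XL: 62 / 2.5 = 24.800 → 24.80 in.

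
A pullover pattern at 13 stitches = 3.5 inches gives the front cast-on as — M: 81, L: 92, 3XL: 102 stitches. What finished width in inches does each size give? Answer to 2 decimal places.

M 21.81 inches; L 24.77 inches; 3XL 27.46 inches.

13/3.5 = 3.714 sts per in.
M: 81 / 3.714 = 21.808 → 21.81 in.
L: 92 / 3.714 = 24.769 → 24.77 in.
3XL: 102 / 3.714 = 27.462 → 27.46 in.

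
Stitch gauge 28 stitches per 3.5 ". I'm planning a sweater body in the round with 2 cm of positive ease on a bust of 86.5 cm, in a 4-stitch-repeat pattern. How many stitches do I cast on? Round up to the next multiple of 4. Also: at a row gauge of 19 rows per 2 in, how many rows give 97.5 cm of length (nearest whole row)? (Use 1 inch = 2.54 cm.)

Finished = 86.5 + 2 = 88.5 cm.
88.5 cm × 1/2.54 = 34.84 inches.
28/3.5 = 8 sts per in; 34.84 × 8 = 278.74 sts.
Next multiple of 4 → 280.
97.5 cm = 38.39 inches; × 9.5 = 364.67 → 365 rows.

Cast on 280 stitches; work 365 rows.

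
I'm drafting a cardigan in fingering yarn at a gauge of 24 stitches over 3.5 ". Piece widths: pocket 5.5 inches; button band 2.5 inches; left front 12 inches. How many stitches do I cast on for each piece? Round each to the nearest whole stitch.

pocket 38; button band 17; left front 82.

Rate = 24/3.5 = 6.857 sts per in.
pocket: 5.5 × 6.857 = 37.71 → 38.
button band: 2.5 × 6.857 = 17.14 → 17.
left front: 12 × 6.857 = 82.29 → 82.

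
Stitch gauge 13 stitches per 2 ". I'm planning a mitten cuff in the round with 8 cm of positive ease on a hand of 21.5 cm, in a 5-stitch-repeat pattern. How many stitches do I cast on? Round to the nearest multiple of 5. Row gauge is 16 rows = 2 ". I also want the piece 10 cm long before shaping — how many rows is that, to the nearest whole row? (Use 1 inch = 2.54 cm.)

Finished = 21.5 + 8 = 29.5 cm.
29.5 cm × 1/2.54 = 11.61 inches.
13/2 = 6.5 sts per in; 11.61 × 6.5 = 75.49 sts.
Nearest multiple of 5 → 75.
10 cm = 3.94 inches; × 8 = 31.50 → 31 rows.

Cast on 75 stitches; work 31 rows.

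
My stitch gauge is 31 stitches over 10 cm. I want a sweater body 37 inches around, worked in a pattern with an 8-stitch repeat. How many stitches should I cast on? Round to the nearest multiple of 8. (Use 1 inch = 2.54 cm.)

CO 288 sts.

37 in = 37 × 2.54 = 93.98 cm.
31 / 10 = 3.1 sts/cm.
93.98 × 3.1 = 291.34 sts.
→ 288.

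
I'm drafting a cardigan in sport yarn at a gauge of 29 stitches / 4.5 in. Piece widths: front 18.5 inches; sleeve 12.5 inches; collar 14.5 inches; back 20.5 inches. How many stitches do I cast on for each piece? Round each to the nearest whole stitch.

Rate = 29/4.5 = 6.444 sts per in.
front: 18.5 × 6.444 = 119.22 → 119.
sleeve: 12.5 × 6.444 = 80.56 → 81.
collar: 14.5 × 6.444 = 93.44 → 93.
back: 20.5 × 6.444 = 132.11 → 132.

front 119; sleeve 81; collar 93; back 132.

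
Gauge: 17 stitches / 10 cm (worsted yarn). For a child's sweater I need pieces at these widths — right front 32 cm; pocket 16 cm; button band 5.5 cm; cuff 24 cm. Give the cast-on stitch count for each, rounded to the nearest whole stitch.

Rate = 17/10 = 1.7 sts per cm.
right front: 32 × 1.7 = 54.40 → 54.
pocket: 16 × 1.7 = 27.20 → 27.
button band: 5.5 × 1.7 = 9.35 → 9.
cuff: 24 × 1.7 = 40.80 → 41.

right front 54; pocket 27; button band 9; cuff 41.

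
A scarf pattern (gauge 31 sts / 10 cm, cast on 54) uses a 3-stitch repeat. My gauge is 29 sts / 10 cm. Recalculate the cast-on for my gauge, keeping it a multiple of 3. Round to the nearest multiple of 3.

54 × 29 / 31 = 50.52.
Nearest multiple of 3: 51.

51 stitches.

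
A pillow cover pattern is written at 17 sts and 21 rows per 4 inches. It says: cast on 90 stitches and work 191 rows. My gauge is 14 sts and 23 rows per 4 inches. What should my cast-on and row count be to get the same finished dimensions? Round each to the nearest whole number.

Stitches: 90 × 14/17 = 74.12 → 74.
Rows: 191 × 23/21 = 209.19 → 209.

Cast on 74 stitches; work 209 rows.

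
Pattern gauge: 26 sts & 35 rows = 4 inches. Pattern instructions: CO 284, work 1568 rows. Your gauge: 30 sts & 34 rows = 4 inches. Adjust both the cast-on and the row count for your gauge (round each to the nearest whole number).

Cast on 328 stitches; work 1523 rows.

Stitches: 284 × 30/26 = 327.69 → 328.
Rows: 1568 × 34/35 = 1523.20 → 1523.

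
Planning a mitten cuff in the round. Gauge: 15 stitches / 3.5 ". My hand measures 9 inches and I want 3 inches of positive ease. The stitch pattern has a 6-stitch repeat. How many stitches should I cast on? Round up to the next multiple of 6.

CO 54 sts.

Finished = 9 + 3 = 12 inches.
15 / 3.5 = 4.286 sts/in.
12 × 4.286 = 51.43 sts.
Next multiple of 6: 54.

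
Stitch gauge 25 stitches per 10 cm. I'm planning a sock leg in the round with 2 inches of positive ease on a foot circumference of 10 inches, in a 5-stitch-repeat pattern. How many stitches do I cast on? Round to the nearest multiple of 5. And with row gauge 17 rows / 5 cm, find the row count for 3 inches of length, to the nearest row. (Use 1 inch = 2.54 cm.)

Finished = 10 + 2 = 12 inches.
12 inches × 2.54 = 30.48 cm.
25/10 = 2.5 sts per cm; 30.48 × 2.5 = 76.20 sts.
Nearest multiple of 5 → 75.
3 inches = 7.62 cm; × 3.4 = 25.91 → 26 rows.

Cast on 75 stitches; work 26 rows.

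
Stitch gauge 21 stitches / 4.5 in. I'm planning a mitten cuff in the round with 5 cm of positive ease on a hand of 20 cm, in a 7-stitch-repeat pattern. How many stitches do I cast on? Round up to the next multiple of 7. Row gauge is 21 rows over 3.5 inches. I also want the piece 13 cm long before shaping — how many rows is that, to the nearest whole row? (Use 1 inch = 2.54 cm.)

Finished = 20 + 5 = 25 cm.
25 cm × 1/2.54 = 9.84 inches.
21/4.5 = 4.667 sts per in; 9.84 × 4.667 = 45.93 sts.
Next multiple of 7 → 49.
13 cm = 5.12 inches; × 6 = 30.71 → 31 rows.

Cast on 49 stitches; work 31 rows.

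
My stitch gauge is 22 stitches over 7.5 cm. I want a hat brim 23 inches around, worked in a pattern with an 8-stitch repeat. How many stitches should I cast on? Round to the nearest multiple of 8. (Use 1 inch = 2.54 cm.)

CO 168 sts.

23 in = 23 × 2.54 = 58.42 cm.
22 / 7.5 = 2.933 sts/cm.
58.42 × 2.933 = 171.37 sts.
→ 168.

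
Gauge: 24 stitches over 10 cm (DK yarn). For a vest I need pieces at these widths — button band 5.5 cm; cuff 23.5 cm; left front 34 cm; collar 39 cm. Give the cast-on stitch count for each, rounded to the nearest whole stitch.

button band 13; cuff 56; left front 82; collar 94.

Rate = 24/10 = 2.4 sts per cm.
button band: 5.5 × 2.4 = 13.20 → 13.
cuff: 23.5 × 2.4 = 56.40 → 56.
left front: 34 × 2.4 = 81.60 → 82.
collar: 39 × 2.4 = 93.60 → 94.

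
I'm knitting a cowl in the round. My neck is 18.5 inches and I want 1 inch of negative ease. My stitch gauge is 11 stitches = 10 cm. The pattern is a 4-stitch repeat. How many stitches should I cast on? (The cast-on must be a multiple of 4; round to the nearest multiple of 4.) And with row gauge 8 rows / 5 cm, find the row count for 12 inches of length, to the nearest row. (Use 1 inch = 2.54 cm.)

Cast on 48 stitches; work 49 rows.

Finished = 18.5 − 1 = 17.5 inches.
17.5 inches × 2.54 = 44.45 cm.
11/10 = 1.1 sts per cm; 44.45 × 1.1 = 48.90 sts.
Nearest multiple of 4 → 48.
12 inches = 30.48 cm; × 1.6 = 48.77 → 49 rows.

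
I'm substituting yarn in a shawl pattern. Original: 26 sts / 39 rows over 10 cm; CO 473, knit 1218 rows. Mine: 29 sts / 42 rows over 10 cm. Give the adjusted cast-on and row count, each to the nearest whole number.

Stitches: 473 × 29/26 = 527.58 → 528.
Rows: 1218 × 42/39 = 1311.69 → 1312.

Cast on 528 stitches; work 1312 rows.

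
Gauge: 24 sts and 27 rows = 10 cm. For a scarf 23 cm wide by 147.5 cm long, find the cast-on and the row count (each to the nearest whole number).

Stitch gauge = 24/10 = 2.4 sts/cm; 23 × 2.4 = 55.20 → 55 sts.
Row gauge = 27/10 = 2.7 rows/cm; 147.5 × 2.7 = 398.25 → 398 rows.

Cast on 55 stitches and work 398 rows.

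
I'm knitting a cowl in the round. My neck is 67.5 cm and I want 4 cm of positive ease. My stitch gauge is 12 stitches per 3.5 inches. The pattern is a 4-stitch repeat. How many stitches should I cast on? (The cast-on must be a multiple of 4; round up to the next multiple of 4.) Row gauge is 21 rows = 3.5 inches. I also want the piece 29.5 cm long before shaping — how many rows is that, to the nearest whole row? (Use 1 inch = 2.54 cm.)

Cast on 100 stitches; work 70 rows.

Finished = 67.5 + 4 = 71.5 cm.
71.5 cm × 1/2.54 = 28.15 inches.
12/3.5 = 3.429 sts per in; 28.15 × 3.429 = 96.51 sts.
Next multiple of 4 → 100.
29.5 cm = 11.61 inches; × 6 = 69.69 → 70 rows.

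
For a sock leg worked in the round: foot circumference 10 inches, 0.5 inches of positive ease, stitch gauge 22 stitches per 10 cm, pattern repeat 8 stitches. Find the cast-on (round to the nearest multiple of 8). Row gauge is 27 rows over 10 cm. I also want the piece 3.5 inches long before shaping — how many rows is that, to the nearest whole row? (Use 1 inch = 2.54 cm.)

Finished = 10 + 0.5 = 10.5 inches.
10.5 inches × 2.54 = 26.67 cm.
22/10 = 2.2 sts per cm; 26.67 × 2.2 = 58.67 sts.
Nearest multiple of 8 → 56.
3.5 inches = 8.89 cm; × 2.7 = 24.00 → 24 rows.

Cast on 56 stitches; work 24 rows.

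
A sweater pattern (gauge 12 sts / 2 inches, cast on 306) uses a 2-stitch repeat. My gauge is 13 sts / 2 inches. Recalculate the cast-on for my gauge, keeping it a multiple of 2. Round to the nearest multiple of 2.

306 × 13 / 12 = 331.50.
Nearest multiple of 2: 332.

Cast on 332 stitches.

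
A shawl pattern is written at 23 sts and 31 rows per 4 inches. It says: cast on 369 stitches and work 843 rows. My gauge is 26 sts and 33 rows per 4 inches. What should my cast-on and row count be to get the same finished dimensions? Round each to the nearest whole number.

Cast on 417 stitches; work 897 rows.

Stitches: 369 × 26/23 = 417.13 → 417.
Rows: 843 × 33/31 = 897.39 → 897.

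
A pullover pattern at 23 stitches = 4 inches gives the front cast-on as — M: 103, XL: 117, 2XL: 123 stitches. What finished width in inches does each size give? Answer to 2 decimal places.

M 17.91 inches; XL 20.35 inches; 2XL 21.39 inches.

23/4 = 5.75 sts per in.
M: 103 / 5.75 = 17.913 → 17.91 in.
XL: 117 / 5.75 = 20.348 → 20.35 in.
2XL: 123 / 5.75 = 21.391 → 21.39 in.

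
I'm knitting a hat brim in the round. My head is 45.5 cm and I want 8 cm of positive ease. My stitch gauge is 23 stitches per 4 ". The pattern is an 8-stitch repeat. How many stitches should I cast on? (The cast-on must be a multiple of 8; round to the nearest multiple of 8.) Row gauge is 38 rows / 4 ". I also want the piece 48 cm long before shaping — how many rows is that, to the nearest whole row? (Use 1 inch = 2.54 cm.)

Cast on 120 stitches; work 180 rows.

Finished = 45.5 + 8 = 53.5 cm.
53.5 cm × 1/2.54 = 21.06 inches.
23/4 = 5.75 sts per in; 21.06 × 5.75 = 121.11 sts.
Nearest multiple of 8 → 120.
48 cm = 18.90 inches; × 9.5 = 179.53 → 180 rows.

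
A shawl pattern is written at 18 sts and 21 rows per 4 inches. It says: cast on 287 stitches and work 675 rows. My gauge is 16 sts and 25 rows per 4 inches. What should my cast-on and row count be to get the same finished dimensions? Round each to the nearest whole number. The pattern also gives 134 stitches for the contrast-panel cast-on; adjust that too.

Stitches: 287 × 16/18 = 255.11 → 255.
Rows: 675 × 25/21 = 803.57 → 804.
contrast-panel cast-on: 134 × 16/18 = 119.11 → 119.

Cast on 255 stitches; work 804 rows; contrast-panel cast-on 119 stitches.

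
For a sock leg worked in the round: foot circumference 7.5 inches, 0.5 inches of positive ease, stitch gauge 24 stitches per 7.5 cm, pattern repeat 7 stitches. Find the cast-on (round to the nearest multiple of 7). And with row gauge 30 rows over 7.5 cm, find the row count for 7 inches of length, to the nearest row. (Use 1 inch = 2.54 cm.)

Finished = 7.5 + 0.5 = 8 inches.
8 inches × 2.54 = 20.32 cm.
24/7.5 = 3.2 sts per cm; 20.32 × 3.2 = 65.02 sts.
Nearest multiple of 7 → 63.
7 inches = 17.78 cm; × 4 = 71.12 → 71 rows.

Cast on 63 stitches; work 71 rows.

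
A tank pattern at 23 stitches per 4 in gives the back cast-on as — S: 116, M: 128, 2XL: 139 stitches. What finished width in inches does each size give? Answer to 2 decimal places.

S 20.17 inches; M 22.26 inches; 2XL 24.17 inches.

23/4 = 5.75 sts per in.
S: 116 / 5.75 = 20.174 → 20.17 in.
M: 128 / 5.75 = 22.261 → 22.26 in.
2XL: 139 / 5.75 = 24.174 → 24.17 in.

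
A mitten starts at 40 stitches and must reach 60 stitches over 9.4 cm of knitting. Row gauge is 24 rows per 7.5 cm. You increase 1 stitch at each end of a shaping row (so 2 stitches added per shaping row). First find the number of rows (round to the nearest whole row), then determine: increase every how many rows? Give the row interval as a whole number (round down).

Rows = 9.4 × 3.2 = 30.1 → 30 rows.
Stitches to add: 20 → 10 shaping rows (at 2 st each).
30 / 10 = 3.00 → every 3 rows.

Increase every 3rd row.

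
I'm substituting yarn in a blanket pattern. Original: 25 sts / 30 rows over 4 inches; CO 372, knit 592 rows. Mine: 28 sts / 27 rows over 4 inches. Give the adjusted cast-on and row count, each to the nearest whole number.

Cast on 417 stitches; work 533 rows.

Stitches: 372 × 28/25 = 416.64 → 417.
Rows: 592 × 27/30 = 532.80 → 533.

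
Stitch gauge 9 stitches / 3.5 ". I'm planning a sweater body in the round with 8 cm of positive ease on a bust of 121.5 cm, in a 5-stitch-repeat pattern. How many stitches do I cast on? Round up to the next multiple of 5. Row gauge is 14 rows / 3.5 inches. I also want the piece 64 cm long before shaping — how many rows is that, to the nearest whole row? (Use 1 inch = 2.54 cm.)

Cast on 135 stitches; work 101 rows.

Finished = 121.5 + 8 = 129.5 cm.
129.5 cm × 1/2.54 = 50.98 inches.
9/3.5 = 2.571 sts per in; 50.98 × 2.571 = 131.10 sts.
Next multiple of 5 → 135.
64 cm = 25.20 inches; × 4 = 100.79 → 101 rows.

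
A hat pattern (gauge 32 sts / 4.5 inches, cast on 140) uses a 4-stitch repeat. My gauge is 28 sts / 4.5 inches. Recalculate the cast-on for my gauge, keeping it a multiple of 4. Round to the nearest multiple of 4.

Cast on 124 stitches.

140 × 28 / 32 = 122.50.
Nearest multiple of 4: 124.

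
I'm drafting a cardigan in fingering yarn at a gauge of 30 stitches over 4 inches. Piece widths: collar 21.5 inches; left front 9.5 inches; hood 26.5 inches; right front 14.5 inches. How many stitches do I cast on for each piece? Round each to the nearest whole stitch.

Rate = 30/4 = 7.5 sts per in.
collar: 21.5 × 7.5 = 161.25 → 161.
left front: 9.5 × 7.5 = 71.25 → 71.
hood: 26.5 × 7.5 = 198.75 → 199.
right front: 14.5 × 7.5 = 108.75 → 109.

collar 161; left front 71; hood 199; right front 109.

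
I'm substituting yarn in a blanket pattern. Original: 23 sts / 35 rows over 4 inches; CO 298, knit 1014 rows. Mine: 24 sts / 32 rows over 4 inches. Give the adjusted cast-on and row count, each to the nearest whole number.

Stitches: 298 × 24/23 = 310.96 → 311.
Rows: 1014 × 32/35 = 927.09 → 927.

Cast on 311 stitches; work 927 rows.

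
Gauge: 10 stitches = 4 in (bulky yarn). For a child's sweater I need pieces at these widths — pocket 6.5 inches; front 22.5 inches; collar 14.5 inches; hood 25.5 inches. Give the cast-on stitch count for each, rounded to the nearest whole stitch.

Rate = 10/4 = 2.5 sts per in.
pocket: 6.5 × 2.5 = 16.25 → 16.
front: 22.5 × 2.5 = 56.25 → 56.
collar: 14.5 × 2.5 = 36.25 → 36.
hood: 25.5 × 2.5 = 63.75 → 64.

pocket 16; front 56; collar 36; hood 64.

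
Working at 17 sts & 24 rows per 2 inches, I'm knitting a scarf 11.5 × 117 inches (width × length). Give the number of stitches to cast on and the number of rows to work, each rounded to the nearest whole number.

Stitch gauge = 17/2 = 8.5 sts/in; 11.5 × 8.5 = 97.75 → 98 sts.
Row gauge = 24/2 = 12 rows/in; 117 × 12 = 1404.00 → 1404 rows.

Cast on 98 stitches and work 1404 rows.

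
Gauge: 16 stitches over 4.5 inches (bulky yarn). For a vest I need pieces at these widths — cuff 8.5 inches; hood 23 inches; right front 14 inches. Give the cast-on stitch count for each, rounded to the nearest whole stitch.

cuff 30; hood 82; right front 50.

Rate = 16/4.5 = 3.556 sts per in.
cuff: 8.5 × 3.556 = 30.22 → 30.
hood: 23 × 3.556 = 81.78 → 82.
right front: 14 × 3.556 = 49.78 → 50.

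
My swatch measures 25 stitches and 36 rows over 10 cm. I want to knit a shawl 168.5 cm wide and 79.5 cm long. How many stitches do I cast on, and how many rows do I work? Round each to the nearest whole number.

Stitch gauge = 25/10 = 2.5 sts/cm; 168.5 × 2.5 = 421.25 → 421 sts.
Row gauge = 36/10 = 3.6 rows/cm; 79.5 × 3.6 = 286.20 → 286 rows.

Cast on 421 stitches and work 286 rows.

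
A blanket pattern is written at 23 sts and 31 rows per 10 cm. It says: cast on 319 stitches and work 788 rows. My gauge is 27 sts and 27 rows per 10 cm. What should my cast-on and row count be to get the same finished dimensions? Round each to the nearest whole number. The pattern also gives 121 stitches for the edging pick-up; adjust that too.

Stitches: 319 × 27/23 = 374.48 → 374.
Rows: 788 × 27/31 = 686.32 → 686.
edging pick-up: 121 × 27/23 = 142.04 → 142.

Cast on 374 stitches; work 686 rows; edging pick-up 142 stitches.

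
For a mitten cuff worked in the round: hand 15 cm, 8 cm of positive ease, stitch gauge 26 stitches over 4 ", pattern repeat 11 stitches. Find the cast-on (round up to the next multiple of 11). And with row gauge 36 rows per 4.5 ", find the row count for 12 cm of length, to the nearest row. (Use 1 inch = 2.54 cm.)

Cast on 66 stitches; work 38 rows.

Finished = 15 + 8 = 23 cm.
23 cm × 1/2.54 = 9.06 inches.
26/4 = 6.5 sts per in; 9.06 × 6.5 = 58.86 sts.
Next multiple of 11 → 66.
12 cm = 4.72 inches; × 8 = 37.80 → 38 rows.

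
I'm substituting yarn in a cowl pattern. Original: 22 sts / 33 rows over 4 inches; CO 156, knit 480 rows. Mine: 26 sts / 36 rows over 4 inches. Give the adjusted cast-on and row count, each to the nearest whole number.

Cast on 184 stitches; work 524 rows.

Stitches: 156 × 26/22 = 184.36 → 184.
Rows: 480 × 36/33 = 523.64 → 524.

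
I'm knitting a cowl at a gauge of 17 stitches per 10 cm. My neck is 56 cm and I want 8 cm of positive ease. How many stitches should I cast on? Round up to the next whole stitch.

Finished = 56 + 8 = 64 cm.
17 / 10 = 1.7 sts per cm.
64.00 × 1.7 = 108.80 sts.
→ 109 sts.

CO 109 sts.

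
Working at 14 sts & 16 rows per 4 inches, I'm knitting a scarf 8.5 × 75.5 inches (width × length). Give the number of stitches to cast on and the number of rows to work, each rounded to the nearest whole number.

Cast on 30 stitches and work 302 rows.

Stitch gauge = 14/4 = 3.5 sts/in; 8.5 × 3.5 = 29.75 → 30 sts.
Row gauge = 16/4 = 4 rows/in; 75.5 × 4 = 302.00 → 302 rows.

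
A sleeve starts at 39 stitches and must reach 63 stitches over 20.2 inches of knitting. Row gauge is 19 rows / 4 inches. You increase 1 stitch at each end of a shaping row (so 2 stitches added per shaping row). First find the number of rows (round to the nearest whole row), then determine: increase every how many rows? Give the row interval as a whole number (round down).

Rows = 20.2 × 4.75 = 96.0 → 96 rows.
Stitches to add: 24 → 12 shaping rows (at 2 st each).
96 / 12 = 8.00 → every 8 rows.

Increase every 8th row.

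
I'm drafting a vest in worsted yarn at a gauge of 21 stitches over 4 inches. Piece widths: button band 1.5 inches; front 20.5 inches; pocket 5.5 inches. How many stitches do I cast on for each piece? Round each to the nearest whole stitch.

Rate = 21/4 = 5.25 sts per in.
button band: 1.5 × 5.25 = 7.88 → 8.
front: 20.5 × 5.25 = 107.62 → 108.
pocket: 5.5 × 5.25 = 28.88 → 29.

button band 8; front 108; pocket 29.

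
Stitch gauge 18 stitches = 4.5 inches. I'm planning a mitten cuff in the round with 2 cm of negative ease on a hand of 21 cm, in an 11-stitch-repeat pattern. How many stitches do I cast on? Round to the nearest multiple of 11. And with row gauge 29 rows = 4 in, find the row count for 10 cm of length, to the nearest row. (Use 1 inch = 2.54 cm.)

Cast on 33 stitches; work 29 rows.

Finished = 21 − 2 = 19 cm.
19 cm × 1/2.54 = 7.48 inches.
18/4.5 = 4 sts per in; 7.48 × 4 = 29.92 sts.
Nearest multiple of 11 → 33.
10 cm = 3.94 inches; × 7.25 = 28.54 → 29 rows.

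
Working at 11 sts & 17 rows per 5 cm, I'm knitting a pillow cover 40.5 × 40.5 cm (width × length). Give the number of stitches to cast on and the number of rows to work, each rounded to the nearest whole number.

Cast on 89 stitches and work 138 rows.

Stitch gauge = 11/5 = 2.2 sts/cm; 40.5 × 2.2 = 89.10 → 89 sts.
Row gauge = 17/5 = 3.4 rows/cm; 40.5 × 3.4 = 137.70 → 138 rows.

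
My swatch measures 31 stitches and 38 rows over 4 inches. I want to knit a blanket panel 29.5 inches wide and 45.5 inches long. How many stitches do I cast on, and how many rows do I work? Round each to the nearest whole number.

Stitch gauge = 31/4 = 7.75 sts/in; 29.5 × 7.75 = 228.62 → 229 sts.
Row gauge = 38/4 = 9.5 rows/in; 45.5 × 9.5 = 432.25 → 432 rows.

Cast on 229 stitches and work 432 rows.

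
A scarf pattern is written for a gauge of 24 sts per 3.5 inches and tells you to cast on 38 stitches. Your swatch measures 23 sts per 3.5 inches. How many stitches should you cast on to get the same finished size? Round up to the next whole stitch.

CO 37 sts.

Scale factor = 23 / 24 = 0.958.
38 × 23 / 24 = 36.42 sts.
→ 37 sts.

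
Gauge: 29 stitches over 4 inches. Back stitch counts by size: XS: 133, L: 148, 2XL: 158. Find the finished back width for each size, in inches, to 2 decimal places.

29/4 = 7.25 sts per in.
XS: 133 / 7.25 = 18.345 → 18.34 in.
L: 148 / 7.25 = 20.414 → 20.41 in.
2XL: 158 / 7.25 = 21.793 → 21.79 in.

XS 18.34 inches; L 20.41 inches; 2XL 21.79 inches.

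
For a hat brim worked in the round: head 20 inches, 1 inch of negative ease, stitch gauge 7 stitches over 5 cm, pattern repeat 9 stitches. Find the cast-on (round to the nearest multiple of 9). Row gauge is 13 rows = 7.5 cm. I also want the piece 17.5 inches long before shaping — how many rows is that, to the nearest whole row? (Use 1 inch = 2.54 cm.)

Finished = 20 − 1 = 19 inches.
19 inches × 2.54 = 48.26 cm.
7/5 = 1.4 sts per cm; 48.26 × 1.4 = 67.56 sts.
Nearest multiple of 9 → 72.
17.5 inches = 44.45 cm; × 1.733 = 77.05 → 77 rows.

Cast on 72 stitches; work 77 rows.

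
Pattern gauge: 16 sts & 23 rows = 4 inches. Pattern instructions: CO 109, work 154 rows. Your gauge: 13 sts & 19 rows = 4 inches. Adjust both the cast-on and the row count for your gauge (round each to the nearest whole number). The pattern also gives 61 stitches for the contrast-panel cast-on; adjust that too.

Stitches: 109 × 13/16 = 88.56 → 89.
Rows: 154 × 19/23 = 127.22 → 127.
contrast-panel cast-on: 61 × 13/16 = 49.56 → 50.

Cast on 89 stitches; work 127 rows; contrast-panel cast-on 50 stitches.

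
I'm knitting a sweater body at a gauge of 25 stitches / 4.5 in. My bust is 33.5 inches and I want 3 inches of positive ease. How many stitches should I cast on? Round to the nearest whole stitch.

203 stitches.

Finished = 33.5 + 3 = 36.5 in.
25 / 4.5 = 5.556 sts per inch.
36.50 × 5.556 = 202.78 sts.
→ 203 sts.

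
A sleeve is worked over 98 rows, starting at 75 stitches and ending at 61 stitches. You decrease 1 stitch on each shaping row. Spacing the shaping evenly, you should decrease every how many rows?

Stitches to remove: |61 − 75| = 14.
Shaping rows needed: 14 / 1 = 14.
98 rows / 14 = every 7 rows.

Decrease every 7th row.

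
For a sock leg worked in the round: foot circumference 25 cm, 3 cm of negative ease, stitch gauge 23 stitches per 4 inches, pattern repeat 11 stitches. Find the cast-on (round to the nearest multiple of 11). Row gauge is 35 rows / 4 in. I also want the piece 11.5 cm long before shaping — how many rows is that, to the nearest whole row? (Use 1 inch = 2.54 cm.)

Finished = 25 − 3 = 22 cm.
22 cm × 1/2.54 = 8.66 inches.
23/4 = 5.75 sts per in; 8.66 × 5.75 = 49.80 sts.
Nearest multiple of 11 → 55.
11.5 cm = 4.53 inches; × 8.75 = 39.62 → 40 rows.

Cast on 55 stitches; work 40 rows.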